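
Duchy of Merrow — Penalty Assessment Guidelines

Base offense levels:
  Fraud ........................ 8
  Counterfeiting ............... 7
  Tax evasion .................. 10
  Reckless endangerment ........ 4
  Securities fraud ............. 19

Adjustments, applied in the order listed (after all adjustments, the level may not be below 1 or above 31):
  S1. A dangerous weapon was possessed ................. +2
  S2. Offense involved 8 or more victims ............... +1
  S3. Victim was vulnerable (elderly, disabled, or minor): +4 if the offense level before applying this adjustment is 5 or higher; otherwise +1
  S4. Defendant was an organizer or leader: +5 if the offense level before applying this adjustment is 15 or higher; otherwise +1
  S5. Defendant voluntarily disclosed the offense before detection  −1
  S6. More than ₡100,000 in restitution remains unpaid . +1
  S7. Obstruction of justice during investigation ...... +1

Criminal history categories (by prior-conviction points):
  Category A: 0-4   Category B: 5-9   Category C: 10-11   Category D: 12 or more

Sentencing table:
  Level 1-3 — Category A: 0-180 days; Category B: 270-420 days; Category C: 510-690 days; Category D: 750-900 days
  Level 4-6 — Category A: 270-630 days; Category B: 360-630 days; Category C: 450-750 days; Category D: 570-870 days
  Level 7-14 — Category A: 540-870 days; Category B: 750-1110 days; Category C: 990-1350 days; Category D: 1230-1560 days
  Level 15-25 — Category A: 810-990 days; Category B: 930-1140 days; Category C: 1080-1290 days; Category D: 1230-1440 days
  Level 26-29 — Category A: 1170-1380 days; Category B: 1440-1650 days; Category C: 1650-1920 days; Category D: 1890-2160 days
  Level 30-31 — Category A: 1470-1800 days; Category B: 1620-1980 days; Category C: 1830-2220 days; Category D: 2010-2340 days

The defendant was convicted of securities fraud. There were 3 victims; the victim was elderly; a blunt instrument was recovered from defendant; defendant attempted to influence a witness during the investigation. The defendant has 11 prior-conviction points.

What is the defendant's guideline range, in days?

1650-1920 days

Base offense level for securities fraud: 19.
S1 applies: 19 + 2 = 21.
S3 applies (level before this adjustment is 21 ≥ 5, so +4): 21 + 4 = 25.
S4 does not apply.
S7 applies: 25 + 1 = 26.
Final offense level: 26.
Criminal history: 11 prior points → Category C (10-11).
Level 26 falls in the 26-29 band.
Grid: Level 26-29 × Category C = 1650-1920 days.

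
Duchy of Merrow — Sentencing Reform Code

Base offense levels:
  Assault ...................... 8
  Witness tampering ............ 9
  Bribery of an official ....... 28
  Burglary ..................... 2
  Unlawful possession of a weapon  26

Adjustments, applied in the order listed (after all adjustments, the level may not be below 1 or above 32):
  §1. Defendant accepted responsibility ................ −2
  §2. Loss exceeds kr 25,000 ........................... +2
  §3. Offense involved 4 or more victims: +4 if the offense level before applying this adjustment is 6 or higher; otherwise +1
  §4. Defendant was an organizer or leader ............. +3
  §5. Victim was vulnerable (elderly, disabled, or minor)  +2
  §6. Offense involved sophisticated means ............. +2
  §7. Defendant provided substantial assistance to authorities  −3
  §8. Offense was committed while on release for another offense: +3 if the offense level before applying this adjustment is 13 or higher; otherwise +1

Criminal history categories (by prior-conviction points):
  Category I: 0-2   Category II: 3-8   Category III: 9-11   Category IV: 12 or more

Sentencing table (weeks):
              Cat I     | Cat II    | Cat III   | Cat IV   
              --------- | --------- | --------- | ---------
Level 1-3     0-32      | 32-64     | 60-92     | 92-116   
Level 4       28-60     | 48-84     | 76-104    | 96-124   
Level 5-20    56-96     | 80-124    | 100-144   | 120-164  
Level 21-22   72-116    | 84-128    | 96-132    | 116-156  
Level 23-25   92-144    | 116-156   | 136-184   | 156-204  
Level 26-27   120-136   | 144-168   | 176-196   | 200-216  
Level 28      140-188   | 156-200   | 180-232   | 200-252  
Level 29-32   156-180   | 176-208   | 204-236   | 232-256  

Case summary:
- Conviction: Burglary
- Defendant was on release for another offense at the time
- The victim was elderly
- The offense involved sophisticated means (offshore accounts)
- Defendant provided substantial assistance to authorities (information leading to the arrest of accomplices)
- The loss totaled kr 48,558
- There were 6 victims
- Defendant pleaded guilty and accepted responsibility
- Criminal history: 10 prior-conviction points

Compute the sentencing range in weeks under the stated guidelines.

Base offense level for burglary: 2.
§1 applies: 2 − 2 = 0.
§2 applies: 0 + 2 = 2.
§3 applies (level before this adjustment is 2 < 6, so +1): 2 + 1 = 3.
§4 does not apply.
§5 applies: 3 + 2 = 5.
§6 applies: 5 + 2 = 7.
§7 applies: 7 − 3 = 4.
§8 applies (level before this adjustment is 4 < 13, so +1): 4 + 1 = 5.
Final offense level: 5.
Criminal history: 10 prior points → Category III (9-11).
Level 5 falls in the 5-20 band.
Grid: Level 5-20 × Category III = 100-144 weeks.

100-144 weeks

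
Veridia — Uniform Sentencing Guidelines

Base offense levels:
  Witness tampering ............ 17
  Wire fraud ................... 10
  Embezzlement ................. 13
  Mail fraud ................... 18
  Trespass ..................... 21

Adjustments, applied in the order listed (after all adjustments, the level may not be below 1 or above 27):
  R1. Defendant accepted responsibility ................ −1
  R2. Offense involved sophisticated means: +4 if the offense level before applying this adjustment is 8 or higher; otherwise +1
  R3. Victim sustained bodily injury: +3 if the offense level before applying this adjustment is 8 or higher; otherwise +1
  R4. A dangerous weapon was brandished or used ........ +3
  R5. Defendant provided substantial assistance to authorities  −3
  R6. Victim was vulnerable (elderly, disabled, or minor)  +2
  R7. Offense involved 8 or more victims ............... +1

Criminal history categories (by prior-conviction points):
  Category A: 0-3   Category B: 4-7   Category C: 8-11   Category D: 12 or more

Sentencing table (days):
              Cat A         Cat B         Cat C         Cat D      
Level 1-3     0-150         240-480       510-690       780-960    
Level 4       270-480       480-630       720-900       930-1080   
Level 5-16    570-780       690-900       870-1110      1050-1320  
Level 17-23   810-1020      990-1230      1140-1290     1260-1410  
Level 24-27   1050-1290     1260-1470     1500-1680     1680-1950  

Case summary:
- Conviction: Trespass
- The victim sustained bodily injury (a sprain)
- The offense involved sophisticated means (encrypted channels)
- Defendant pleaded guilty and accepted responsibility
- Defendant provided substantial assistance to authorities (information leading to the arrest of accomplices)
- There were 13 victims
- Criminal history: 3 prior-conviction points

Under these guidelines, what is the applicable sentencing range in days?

Base offense level for trespass: 21.
R1 applies: 21 − 1 = 20.
R2 applies (level before this adjustment is 20 ≥ 8, so +4): 20 + 4 = 24.
R3 applies (level before this adjustment is 24 ≥ 8, so +3): 24 + 3 = 27.
R4 does not apply.
R5 applies: 27 − 3 = 24.
R6 does not apply.
R7 applies: 24 + 1 = 25.
Final offense level: 25.
Criminal history: 3 prior points → Category A (0-3).
Level 25 falls in the 24-27 band.
Grid: Level 24-27 × Category A = 1050-1290 days.

1050-1290 days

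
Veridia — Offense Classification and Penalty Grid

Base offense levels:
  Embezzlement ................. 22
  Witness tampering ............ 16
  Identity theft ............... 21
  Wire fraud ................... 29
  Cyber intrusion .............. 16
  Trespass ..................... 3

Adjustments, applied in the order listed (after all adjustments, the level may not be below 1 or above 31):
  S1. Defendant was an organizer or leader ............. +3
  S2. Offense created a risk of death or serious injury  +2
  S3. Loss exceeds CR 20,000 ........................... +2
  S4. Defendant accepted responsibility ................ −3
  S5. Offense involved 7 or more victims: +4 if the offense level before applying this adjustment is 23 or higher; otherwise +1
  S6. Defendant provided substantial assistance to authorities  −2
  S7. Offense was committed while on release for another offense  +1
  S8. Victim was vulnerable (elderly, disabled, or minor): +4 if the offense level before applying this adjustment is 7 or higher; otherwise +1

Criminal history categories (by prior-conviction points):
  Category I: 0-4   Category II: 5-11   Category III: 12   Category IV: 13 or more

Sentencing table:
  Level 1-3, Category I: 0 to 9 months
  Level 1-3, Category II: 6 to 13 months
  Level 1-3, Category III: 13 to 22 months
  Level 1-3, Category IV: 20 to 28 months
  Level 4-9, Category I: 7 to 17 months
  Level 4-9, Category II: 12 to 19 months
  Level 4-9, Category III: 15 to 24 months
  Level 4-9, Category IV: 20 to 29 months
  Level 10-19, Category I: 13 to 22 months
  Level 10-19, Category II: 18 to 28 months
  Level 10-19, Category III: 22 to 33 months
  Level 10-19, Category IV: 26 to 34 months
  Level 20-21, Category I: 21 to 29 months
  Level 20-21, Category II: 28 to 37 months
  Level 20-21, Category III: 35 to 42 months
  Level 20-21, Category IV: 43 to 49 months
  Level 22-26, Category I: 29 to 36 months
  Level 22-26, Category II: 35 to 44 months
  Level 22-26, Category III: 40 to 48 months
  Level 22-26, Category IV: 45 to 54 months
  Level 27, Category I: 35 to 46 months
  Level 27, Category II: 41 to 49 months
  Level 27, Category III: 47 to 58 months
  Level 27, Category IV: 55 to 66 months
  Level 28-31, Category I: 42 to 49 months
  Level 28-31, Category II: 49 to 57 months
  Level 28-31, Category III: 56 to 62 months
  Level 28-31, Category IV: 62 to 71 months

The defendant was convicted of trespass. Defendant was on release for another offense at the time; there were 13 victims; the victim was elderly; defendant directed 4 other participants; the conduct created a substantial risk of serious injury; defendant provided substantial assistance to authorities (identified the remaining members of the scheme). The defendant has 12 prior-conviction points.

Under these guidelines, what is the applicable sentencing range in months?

Base offense level for trespass: 3.
S1 applies: 3 + 3 = 6.
S2 applies: 6 + 2 = 8.
S3 does not apply.
S5 applies (level before this adjustment is 8 < 23, so +1): 8 + 1 = 9.
S6 applies: 9 − 2 = 7.
S7 applies: 7 + 1 = 8.
S8 applies (level before this adjustment is 8 ≥ 7, so +4): 8 + 4 = 12.
Final offense level: 12.
Criminal history: 12 prior points → Category III (12).
Level 12 falls in the 10-19 band.
Grid: Level 10-19 × Category III = 22-33 months.

22-33 months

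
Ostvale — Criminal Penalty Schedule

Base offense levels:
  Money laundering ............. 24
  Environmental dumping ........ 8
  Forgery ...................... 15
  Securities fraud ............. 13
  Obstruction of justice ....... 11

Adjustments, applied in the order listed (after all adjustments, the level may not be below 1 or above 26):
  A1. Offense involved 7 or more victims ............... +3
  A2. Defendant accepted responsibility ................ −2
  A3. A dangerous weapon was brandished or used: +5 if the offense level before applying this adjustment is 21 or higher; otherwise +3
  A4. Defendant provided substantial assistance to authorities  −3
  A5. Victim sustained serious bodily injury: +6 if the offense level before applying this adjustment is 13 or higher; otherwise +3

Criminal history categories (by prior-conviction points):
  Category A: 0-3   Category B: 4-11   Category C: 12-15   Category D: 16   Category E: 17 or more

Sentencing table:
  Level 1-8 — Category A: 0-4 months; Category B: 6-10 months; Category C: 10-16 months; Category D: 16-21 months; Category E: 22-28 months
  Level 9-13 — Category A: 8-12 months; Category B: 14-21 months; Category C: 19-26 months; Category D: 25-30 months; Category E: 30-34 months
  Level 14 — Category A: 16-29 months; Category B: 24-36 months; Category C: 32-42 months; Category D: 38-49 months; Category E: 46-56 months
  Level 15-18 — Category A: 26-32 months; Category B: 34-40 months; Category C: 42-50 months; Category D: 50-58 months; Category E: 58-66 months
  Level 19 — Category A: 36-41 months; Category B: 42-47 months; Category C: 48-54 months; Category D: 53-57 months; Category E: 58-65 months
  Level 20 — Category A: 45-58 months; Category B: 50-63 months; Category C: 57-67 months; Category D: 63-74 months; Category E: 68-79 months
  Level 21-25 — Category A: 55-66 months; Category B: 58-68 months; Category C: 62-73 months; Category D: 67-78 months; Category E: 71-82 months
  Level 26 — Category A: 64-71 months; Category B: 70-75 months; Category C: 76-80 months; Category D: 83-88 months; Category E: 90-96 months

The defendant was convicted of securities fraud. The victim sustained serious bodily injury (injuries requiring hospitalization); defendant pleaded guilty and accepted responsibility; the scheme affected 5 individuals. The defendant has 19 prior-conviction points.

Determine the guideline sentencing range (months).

Base offense level for securities fraud: 13.
A1 does not apply.
A2 applies: 13 − 2 = 11.
A4 does not apply.
A5 applies (level before this adjustment is 11 < 13, so +3): 11 + 3 = 14.
Final offense level: 14.
Criminal history: 19 prior points → Category E (17+).
Level 14 falls in the 14 band.
Grid: Level 14 × Category E = 46-56 months.

46-56 months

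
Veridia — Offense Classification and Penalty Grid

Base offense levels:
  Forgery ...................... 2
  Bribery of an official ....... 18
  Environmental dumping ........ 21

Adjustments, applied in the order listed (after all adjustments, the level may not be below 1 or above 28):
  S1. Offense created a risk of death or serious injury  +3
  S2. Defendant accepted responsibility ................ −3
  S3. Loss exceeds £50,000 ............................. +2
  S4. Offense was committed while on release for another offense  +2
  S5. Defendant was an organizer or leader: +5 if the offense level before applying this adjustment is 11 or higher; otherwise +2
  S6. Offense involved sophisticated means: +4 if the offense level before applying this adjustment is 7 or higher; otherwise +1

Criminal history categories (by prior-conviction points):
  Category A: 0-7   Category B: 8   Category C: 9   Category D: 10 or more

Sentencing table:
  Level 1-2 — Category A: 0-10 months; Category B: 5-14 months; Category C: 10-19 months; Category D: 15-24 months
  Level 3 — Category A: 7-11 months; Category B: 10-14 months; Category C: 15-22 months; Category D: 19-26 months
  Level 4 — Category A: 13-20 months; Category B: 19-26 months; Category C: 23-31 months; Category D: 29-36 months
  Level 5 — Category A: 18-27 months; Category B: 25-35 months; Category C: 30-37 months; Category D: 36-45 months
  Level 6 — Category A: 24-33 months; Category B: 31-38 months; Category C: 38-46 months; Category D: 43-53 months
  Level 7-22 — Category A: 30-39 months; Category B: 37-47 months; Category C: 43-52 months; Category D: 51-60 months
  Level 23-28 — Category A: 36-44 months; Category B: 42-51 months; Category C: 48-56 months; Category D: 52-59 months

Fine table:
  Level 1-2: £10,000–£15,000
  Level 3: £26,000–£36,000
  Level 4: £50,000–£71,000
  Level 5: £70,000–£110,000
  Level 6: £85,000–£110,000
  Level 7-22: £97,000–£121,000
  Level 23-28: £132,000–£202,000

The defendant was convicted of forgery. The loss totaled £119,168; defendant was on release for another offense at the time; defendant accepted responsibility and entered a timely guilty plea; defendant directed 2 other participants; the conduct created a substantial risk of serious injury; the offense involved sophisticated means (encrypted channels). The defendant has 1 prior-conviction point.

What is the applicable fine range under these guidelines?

Base offense level for forgery: 2.
S1 applies: 2 + 3 = 5.
S2 applies: 5 − 3 = 2.
S3 applies: 2 + 2 = 4.
S4 applies: 4 + 2 = 6.
S5 applies (level before this adjustment is 6 < 11, so +2): 6 + 2 = 8.
S6 applies (level before this adjustment is 8 ≥ 7, so +4): 8 + 4 = 12.
Final offense level: 12.
Level 12 falls in the 7-22 band.
Fine table: Level 7-22 → £97,000–£121,000.

£97,000–£121,000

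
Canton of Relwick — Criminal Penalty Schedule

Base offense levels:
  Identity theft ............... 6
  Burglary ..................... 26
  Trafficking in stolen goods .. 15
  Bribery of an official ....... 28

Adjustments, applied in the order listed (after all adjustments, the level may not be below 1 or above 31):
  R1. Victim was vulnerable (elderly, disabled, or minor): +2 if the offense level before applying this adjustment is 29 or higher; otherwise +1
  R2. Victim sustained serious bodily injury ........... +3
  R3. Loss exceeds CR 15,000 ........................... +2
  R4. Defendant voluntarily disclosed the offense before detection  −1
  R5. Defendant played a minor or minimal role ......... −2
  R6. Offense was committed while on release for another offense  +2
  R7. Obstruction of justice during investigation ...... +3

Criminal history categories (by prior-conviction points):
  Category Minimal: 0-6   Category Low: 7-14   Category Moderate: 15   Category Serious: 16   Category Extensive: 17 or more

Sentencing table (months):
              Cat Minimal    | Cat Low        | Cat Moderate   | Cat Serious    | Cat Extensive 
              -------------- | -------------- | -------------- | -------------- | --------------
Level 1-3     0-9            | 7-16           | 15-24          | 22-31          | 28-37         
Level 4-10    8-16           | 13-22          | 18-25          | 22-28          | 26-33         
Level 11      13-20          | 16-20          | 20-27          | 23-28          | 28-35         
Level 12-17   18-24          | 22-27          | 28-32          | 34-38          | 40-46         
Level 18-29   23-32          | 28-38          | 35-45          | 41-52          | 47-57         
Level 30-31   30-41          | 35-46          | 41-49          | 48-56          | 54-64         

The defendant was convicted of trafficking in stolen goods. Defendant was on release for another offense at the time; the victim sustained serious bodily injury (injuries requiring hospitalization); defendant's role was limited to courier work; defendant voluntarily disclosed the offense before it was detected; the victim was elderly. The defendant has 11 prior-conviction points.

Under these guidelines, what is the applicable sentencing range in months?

28-38 months

Base offense level for trafficking in stolen goods: 15.
R1 applies (level before this adjustment is 15 < 29, so +1): 15 + 1 = 16.
R2 applies: 16 + 3 = 19.
R3 does not apply.
R4 applies: 19 − 1 = 18.
R5 applies: 18 − 2 = 16.
R6 applies: 16 + 2 = 18.
R7 does not apply.
Final offense level: 18.
Criminal history: 11 prior points → Category Low (7-14).
Level 18 falls in the 18-29 band.
Grid: Level 18-29 × Category Low = 28-38 months.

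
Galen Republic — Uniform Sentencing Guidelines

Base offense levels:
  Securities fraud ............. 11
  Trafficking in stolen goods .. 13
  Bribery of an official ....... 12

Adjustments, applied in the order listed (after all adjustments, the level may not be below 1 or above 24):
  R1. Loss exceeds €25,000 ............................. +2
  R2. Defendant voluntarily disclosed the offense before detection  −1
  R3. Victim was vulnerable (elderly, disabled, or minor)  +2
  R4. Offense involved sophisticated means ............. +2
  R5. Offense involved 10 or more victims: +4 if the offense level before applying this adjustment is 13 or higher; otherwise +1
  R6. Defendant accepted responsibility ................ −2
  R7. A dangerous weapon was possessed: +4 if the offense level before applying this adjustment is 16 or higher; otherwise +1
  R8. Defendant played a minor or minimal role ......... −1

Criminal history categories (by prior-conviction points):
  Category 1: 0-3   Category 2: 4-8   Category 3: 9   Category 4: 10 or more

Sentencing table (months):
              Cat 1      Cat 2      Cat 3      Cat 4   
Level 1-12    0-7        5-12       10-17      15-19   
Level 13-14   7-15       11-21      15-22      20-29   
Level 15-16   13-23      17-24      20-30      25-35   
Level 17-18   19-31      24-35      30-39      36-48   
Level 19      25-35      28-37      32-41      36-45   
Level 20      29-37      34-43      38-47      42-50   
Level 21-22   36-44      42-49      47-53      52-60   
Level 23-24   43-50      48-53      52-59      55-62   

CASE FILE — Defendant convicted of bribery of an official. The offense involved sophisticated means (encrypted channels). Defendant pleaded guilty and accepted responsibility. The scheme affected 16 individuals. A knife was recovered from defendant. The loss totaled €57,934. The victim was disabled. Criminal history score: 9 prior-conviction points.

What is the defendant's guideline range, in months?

Base offense level for bribery of an official: 12.
R1 applies: 12 + 2 = 14.
R3 applies: 14 + 2 = 16.
R4 applies: 16 + 2 = 18.
R5 applies (level before this adjustment is 18 ≥ 13, so +4): 18 + 4 = 22.
R6 applies: 22 − 2 = 20.
R7 applies (level before this adjustment is 20 ≥ 16, so +4): 20 + 4 = 24.
R8 does not apply.
Final offense level: 24.
Criminal history: 9 prior points → Category 3 (9).
Level 24 falls in the 23-24 band.
Grid: Level 23-24 × Category 3 = 52-59 months.

52-59 months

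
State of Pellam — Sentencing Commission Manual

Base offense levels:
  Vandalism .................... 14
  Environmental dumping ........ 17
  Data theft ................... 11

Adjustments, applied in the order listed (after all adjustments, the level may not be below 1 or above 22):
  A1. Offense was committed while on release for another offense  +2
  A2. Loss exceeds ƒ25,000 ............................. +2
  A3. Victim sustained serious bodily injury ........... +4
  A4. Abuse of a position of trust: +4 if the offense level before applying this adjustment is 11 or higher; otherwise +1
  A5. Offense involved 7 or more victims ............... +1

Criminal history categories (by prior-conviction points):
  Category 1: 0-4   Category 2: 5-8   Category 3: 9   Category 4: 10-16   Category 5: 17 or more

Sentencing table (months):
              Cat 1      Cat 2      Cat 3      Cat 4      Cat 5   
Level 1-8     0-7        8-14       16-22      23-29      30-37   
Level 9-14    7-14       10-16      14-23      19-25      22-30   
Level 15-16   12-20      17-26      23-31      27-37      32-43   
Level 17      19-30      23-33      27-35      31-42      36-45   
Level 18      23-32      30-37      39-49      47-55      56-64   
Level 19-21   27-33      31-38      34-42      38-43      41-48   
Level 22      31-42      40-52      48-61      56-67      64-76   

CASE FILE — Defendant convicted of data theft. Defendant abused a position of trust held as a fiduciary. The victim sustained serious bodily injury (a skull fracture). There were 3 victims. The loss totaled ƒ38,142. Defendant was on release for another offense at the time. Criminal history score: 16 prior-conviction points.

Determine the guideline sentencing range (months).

56-67 months

Base offense level for data theft: 11.
A1 applies: 11 + 2 = 13.
A2 applies: 13 + 2 = 15.
A3 applies: 15 + 4 = 19.
A4 applies (level before this adjustment is 19 ≥ 11, so +4): 19 + 4 = 23.
Level 23 exceeds the maximum of 22; capped at 22.
Final offense level: 22.
Criminal history: 16 prior points → Category 4 (10-16).
Level 22 falls in the 22 band.
Grid: Level 22 × Category 4 = 56-67 months.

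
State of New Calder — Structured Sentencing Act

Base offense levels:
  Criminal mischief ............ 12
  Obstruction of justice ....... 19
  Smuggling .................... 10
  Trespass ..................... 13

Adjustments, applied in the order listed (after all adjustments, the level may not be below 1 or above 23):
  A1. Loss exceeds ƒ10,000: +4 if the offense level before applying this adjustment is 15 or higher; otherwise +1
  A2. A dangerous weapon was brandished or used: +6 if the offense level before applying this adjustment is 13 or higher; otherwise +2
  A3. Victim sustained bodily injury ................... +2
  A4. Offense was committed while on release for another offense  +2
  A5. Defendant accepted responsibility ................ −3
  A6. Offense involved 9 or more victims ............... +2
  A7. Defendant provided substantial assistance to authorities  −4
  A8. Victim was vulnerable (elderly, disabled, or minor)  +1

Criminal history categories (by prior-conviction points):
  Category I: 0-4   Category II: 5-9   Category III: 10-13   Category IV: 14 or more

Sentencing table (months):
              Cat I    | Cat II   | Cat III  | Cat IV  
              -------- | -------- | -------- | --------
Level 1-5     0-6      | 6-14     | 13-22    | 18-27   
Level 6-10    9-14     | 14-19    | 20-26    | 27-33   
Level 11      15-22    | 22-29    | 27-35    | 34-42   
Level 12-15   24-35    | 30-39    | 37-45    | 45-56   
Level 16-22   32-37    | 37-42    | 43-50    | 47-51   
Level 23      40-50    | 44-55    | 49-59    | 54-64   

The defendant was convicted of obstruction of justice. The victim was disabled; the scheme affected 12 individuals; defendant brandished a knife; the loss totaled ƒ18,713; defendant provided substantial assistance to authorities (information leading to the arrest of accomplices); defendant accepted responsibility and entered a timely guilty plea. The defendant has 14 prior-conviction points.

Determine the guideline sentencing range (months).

54-64 months

Base offense level for obstruction of justice: 19.
A1 applies (level before this adjustment is 19 ≥ 15, so +4): 19 + 4 = 23.
A2 applies (level before this adjustment is 23 ≥ 13, so +6): 23 + 6 = 29.
A3 does not apply.
A5 applies: 29 − 3 = 26.
A6 applies: 26 + 2 = 28.
A7 applies: 28 − 4 = 24.
A8 applies: 24 + 1 = 25.
Level 25 exceeds the maximum of 23; capped at 23.
Final offense level: 23.
Criminal history: 14 prior points → Category IV (14+).
Level 23 falls in the 23 band.
Grid: Level 23 × Category IV = 54-64 months.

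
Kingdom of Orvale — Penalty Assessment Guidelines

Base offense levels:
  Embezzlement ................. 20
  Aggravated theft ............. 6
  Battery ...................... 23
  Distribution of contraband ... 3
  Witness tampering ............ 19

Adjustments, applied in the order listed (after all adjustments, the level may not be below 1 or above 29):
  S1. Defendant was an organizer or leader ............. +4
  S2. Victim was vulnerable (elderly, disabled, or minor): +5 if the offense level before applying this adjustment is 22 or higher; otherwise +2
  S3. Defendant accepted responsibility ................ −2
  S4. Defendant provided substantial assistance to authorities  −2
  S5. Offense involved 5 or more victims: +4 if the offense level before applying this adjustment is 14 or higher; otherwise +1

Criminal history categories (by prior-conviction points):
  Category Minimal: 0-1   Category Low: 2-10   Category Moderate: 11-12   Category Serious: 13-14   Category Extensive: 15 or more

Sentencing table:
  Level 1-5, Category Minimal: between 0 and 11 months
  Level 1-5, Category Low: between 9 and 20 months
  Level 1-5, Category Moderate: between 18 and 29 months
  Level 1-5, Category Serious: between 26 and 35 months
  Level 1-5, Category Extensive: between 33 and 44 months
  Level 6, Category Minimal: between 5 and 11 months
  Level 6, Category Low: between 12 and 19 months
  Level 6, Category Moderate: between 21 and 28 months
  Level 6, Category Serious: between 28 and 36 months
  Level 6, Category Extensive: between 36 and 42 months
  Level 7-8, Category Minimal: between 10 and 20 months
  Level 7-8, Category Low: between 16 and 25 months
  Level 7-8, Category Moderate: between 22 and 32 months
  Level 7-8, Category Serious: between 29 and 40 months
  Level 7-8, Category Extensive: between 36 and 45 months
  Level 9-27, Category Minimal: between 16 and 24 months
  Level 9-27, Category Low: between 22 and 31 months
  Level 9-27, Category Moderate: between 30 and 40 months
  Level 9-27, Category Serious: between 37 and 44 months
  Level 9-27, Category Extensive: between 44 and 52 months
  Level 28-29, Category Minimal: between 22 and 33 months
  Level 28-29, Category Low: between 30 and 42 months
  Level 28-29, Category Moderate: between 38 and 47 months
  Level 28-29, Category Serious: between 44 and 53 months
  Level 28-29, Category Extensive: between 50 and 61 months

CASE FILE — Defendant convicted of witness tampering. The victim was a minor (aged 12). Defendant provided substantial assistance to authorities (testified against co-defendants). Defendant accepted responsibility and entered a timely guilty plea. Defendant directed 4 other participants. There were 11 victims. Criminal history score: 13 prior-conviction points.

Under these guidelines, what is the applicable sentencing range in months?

44-53 months

Base offense level for witness tampering: 19.
S1 applies: 19 + 4 = 23.
S2 applies (level before this adjustment is 23 ≥ 22, so +5): 23 + 5 = 28.
S3 applies: 28 − 2 = 26.
S4 applies: 26 − 2 = 24.
S5 applies (level before this adjustment is 24 ≥ 14, so +4): 24 + 4 = 28.
Final offense level: 28.
Criminal history: 13 prior points → Category Serious (13-14).
Level 28 falls in the 28-29 band.
Grid: Level 28-29 × Category Serious = 44-53 months.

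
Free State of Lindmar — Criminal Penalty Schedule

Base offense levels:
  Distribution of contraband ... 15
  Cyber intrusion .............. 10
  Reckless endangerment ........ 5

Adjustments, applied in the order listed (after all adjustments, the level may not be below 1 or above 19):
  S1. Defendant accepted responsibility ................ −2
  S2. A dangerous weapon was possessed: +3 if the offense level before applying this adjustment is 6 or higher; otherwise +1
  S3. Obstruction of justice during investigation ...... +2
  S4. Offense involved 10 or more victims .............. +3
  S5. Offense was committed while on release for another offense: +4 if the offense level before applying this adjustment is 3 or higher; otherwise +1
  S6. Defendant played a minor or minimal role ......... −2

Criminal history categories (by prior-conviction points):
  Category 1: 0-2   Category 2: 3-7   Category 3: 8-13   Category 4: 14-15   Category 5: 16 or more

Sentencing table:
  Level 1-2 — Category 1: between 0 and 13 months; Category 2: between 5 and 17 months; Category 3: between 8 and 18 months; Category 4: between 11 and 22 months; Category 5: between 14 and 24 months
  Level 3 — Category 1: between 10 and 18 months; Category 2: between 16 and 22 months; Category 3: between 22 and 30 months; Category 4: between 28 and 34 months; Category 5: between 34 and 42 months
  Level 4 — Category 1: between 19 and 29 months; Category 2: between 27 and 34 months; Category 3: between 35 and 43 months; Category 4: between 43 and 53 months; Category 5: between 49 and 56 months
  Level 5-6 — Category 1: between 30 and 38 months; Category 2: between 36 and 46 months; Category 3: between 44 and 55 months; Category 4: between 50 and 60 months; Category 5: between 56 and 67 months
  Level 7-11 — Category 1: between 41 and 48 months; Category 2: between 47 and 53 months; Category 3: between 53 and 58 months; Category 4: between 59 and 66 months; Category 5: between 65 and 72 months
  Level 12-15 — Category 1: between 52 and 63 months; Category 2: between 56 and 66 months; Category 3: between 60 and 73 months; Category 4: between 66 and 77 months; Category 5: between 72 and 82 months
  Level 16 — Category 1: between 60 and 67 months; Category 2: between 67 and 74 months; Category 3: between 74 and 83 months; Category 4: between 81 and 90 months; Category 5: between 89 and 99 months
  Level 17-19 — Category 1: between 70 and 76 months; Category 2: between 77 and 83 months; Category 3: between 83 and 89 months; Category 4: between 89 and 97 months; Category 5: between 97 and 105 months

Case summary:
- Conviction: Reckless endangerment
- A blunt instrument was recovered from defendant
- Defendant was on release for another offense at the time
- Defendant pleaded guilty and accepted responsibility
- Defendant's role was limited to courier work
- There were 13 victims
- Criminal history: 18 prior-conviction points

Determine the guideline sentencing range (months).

65-72 months

Base offense level for reckless endangerment: 5.
S1 applies: 5 − 2 = 3.
S2 applies (level before this adjustment is 3 < 6, so +1): 3 + 1 = 4.
S4 applies: 4 + 3 = 7.
S5 applies (level before this adjustment is 7 ≥ 3, so +4): 7 + 4 = 11.
S6 applies: 11 − 2 = 9.
Final offense level: 9.
Criminal history: 18 prior points → Category 5 (16+).
Level 9 falls in the 7-11 band.
Grid: Level 7-11 × Category 5 = 65-72 months.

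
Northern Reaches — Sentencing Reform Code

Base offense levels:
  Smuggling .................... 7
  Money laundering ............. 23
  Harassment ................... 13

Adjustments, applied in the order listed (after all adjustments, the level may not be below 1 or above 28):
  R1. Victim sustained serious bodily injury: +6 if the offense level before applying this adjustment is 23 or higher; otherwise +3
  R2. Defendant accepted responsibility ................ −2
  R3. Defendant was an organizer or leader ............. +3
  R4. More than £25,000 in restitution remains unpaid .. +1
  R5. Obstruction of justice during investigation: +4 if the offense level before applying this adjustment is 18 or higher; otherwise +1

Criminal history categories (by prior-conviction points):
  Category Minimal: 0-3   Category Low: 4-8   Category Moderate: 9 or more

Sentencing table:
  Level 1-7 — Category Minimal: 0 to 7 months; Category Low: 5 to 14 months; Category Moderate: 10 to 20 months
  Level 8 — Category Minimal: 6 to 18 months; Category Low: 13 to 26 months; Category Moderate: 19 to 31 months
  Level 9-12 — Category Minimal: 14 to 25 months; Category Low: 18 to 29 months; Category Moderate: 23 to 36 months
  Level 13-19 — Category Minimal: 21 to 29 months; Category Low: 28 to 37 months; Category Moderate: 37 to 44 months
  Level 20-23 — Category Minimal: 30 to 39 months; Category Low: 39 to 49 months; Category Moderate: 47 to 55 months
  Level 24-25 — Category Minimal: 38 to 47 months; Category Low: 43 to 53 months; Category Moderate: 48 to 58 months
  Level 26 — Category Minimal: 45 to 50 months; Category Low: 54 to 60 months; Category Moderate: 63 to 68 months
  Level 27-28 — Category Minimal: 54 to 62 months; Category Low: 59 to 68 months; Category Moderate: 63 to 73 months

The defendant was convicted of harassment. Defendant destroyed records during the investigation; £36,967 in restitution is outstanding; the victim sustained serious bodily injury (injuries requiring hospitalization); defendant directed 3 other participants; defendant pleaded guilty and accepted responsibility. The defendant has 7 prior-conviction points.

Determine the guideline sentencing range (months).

39-49 months

Base offense level for harassment: 13.
R1 applies (level before this adjustment is 13 < 23, so +3): 13 + 3 = 16.
R2 applies: 16 − 2 = 14.
R3 applies: 14 + 3 = 17.
R4 applies: 17 + 1 = 18.
R5 applies (level before this adjustment is 18 ≥ 18, so +4): 18 + 4 = 22.
Final offense level: 22.
Criminal history: 7 prior points → Category Low (4-8).
Level 22 falls in the 20-23 band.
Grid: Level 20-23 × Category Low = 39-49 months.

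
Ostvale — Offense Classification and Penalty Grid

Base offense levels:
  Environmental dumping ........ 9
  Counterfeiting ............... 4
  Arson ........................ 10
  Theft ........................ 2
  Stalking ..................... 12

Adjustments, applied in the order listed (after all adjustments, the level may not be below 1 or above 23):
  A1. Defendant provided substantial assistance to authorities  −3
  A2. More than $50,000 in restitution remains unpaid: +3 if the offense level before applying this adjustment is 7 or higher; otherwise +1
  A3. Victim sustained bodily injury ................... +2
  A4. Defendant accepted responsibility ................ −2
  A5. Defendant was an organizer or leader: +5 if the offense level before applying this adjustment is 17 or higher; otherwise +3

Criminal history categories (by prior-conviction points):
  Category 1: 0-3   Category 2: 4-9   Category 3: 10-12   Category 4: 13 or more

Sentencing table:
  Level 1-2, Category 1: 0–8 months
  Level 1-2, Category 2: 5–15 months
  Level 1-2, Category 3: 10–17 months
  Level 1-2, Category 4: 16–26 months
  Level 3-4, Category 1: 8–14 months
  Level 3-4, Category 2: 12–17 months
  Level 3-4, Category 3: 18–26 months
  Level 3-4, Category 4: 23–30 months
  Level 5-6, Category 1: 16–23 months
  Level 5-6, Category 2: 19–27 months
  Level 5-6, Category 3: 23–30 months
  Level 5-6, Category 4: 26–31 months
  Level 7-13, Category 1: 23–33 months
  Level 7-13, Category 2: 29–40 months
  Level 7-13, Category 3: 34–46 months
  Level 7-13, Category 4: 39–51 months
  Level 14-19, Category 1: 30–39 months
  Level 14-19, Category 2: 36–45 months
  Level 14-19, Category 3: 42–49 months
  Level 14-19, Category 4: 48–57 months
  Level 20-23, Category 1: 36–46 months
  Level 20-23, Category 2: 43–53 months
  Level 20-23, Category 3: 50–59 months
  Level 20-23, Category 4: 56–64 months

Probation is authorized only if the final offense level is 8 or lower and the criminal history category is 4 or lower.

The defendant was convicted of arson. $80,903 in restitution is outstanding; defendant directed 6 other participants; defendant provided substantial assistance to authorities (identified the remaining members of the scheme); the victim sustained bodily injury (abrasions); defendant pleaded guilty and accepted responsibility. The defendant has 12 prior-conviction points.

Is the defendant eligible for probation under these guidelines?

Base offense level for arson: 10.
A1 applies: 10 − 3 = 7.
A2 applies (level before this adjustment is 7 ≥ 7, so +3): 7 + 3 = 10.
A3 applies: 10 + 2 = 12.
A4 applies: 12 − 2 = 10.
A5 applies (level before this adjustment is 10 < 17, so +3): 10 + 3 = 13.
Final offense level: 13.
Criminal history: 12 prior points → Category 3 (10-12).
Level 13 falls in the 7-13 band.
Grid: Level 7-13 × Category 3 = 34-46 months.
Probation check: level 13 > 8 and category 3 ≤ 4 → not eligible.

No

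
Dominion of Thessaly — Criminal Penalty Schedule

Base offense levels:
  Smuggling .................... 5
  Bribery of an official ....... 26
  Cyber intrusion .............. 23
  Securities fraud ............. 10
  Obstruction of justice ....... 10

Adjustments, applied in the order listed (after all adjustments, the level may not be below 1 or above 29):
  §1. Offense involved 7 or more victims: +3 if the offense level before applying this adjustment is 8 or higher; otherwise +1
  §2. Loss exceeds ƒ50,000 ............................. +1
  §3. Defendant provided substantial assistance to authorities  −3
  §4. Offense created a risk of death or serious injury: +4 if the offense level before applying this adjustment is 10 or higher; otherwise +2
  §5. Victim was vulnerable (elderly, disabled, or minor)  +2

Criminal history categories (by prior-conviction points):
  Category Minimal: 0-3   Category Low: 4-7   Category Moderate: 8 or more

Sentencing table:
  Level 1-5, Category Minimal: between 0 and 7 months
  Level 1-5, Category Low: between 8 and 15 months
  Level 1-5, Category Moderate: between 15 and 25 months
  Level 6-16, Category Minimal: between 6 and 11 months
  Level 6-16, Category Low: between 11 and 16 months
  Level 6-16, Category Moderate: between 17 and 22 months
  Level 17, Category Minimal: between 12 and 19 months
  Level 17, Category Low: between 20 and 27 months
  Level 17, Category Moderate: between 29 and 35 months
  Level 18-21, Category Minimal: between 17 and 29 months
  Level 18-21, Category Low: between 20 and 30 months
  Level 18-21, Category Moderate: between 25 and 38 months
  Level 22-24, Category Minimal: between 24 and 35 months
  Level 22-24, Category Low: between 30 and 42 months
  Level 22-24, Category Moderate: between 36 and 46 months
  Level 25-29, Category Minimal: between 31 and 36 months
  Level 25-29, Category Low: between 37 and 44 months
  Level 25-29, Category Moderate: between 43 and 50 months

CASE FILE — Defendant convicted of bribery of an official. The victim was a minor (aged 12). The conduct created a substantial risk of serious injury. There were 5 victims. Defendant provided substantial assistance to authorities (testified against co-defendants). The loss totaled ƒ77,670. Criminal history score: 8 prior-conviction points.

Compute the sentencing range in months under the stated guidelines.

Base offense level for bribery of an official: 26.
§1 does not apply.
§2 applies: 26 + 1 = 27.
§3 applies: 27 − 3 = 24.
§4 applies (level before this adjustment is 24 ≥ 10, so +4): 24 + 4 = 28.
§5 applies: 28 + 2 = 30.
Level 30 exceeds the maximum of 29; capped at 29.
Final offense level: 29.
Criminal history: 8 prior points → Category Moderate (8+).
Level 29 falls in the 25-29 band.
Grid: Level 25-29 × Category Moderate = 43-50 months.

43-50 months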